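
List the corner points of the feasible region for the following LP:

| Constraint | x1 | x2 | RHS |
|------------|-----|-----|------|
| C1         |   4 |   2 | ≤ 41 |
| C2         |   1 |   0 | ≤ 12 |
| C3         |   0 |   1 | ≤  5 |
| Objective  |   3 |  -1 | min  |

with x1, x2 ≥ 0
Each vertex is the intersection of two constraint boundaries that also satisfies all remaining constraints:
  x1 = 0 and x2 = 0 → (0, 0)
  4x1 + 2x2 = 41 and x2 = 0 → (10.25, 0)
  4x1 + 2x2 = 41 and x2 = 5 → (7.75, 5)
  x2 = 5 and x1 = 0 → (0, 5)

Vertices: (0, 0), (10.25, 0), (7.75, 5), (0, 5)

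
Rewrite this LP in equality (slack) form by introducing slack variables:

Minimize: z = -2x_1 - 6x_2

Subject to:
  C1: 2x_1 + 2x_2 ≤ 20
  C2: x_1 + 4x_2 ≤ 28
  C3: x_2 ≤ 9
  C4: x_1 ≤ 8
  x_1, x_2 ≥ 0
min z = -2x_1 - 6x_2

s.t.
  2x_1 + 2x_2 + s1 = 20
  x_1 + 4x_2 + s2 = 28
  x_2 + s3 = 9
  x_1 + s4 = 8
  x_1, x_2, s1, s2, s3, s4 ≥ 0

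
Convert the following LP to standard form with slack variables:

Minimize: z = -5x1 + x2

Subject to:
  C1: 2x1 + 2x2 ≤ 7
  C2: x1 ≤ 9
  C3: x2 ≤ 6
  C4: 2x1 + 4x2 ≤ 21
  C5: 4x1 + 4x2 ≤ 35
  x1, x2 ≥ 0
min z = -5x1 + x2

s.t.
  2x1 + 2x2 + s1 = 7
  x1 + s2 = 9
  x2 + s3 = 6
  2x1 + 4x2 + s4 = 21
  4x1 + 4x2 + s5 = 35
  x1, x2, s1, s2, s3, s4, s5 ≥ 0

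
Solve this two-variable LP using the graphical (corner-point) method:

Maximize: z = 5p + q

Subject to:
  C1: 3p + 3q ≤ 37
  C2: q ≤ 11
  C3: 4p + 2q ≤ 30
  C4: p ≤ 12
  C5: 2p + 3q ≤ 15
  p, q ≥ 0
p = 7.5, q = 0, z = 37.5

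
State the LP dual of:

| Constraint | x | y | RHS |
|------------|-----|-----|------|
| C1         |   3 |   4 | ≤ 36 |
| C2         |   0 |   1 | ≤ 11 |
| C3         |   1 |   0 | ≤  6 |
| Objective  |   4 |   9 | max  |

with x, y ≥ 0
Minimize: z = 36y1 + 11y2 + 6y3

Subject to:
  C1: -3y1 - y3 ≤ -4
  C2: -4y1 - y2 ≤ -9
  y1, y2, y3 ≥ 0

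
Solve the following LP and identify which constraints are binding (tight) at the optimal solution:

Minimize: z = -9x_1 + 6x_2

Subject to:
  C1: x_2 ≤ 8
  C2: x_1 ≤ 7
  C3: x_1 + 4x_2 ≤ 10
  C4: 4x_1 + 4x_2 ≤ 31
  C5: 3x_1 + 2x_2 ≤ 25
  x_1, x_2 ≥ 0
Optimal: x_1 = 7, x_2 = 0
Binding: C2, x_2 ≥ 0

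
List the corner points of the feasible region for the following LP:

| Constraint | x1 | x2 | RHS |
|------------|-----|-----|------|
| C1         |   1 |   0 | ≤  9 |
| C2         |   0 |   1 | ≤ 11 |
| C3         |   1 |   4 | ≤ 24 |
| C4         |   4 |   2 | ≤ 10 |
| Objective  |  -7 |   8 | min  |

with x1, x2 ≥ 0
Each vertex is the intersection of two constraint boundaries that also satisfies all remaining constraints:
  x1 = 0 and x2 = 0 → (0, 0)
  4x1 + 2x2 = 10 and x2 = 0 → (2.5, 0)
  4x1 + 2x2 = 10 and x1 = 0 → (0, 5)

Vertices: (0, 0), (2.5, 0), (0, 5)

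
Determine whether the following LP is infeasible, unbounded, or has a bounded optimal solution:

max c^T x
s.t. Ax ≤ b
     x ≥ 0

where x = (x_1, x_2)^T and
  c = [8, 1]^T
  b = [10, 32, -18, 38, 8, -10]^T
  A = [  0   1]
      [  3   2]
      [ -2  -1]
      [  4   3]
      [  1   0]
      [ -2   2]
The point (8, 2) satisfies every constraint, so the LP is feasible; the constraints give x_1 ≤ 8 and x_2 ≤ 10, which with x_1, x_2 ≥ 0 keep the feasible region inside a bounded box. A feasible, bounded LP attains a finite optimum at a vertex.

Feasible with finite optimum z* = 66 at (8, 2).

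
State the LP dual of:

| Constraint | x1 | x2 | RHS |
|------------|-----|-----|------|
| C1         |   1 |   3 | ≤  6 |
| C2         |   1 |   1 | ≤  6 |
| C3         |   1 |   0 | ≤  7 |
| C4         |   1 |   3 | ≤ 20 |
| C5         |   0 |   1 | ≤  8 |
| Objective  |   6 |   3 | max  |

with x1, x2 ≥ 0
Minimize: z = 6y1 + 6y2 + 7y3 + 20y4 + 8y5

Subject to:
  C1: -y1 - y2 - y3 - y4 ≤ -6
  C2: -3y1 - y2 - 3y4 - y5 ≤ -3
  y1, y2, y3, y4, y5 ≥ 0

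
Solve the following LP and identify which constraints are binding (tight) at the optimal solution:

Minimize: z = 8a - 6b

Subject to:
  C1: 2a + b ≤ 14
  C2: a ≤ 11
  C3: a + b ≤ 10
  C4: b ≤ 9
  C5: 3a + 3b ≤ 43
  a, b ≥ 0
Optimal: a = 0, b = 9
Binding: C4, a ≥ 0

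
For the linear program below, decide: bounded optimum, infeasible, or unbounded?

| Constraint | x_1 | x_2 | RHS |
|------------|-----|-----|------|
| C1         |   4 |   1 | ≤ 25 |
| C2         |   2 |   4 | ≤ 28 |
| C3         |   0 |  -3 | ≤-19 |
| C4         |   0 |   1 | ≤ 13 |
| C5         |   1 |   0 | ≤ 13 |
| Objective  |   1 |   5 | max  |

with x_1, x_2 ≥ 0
The point (0, 7) satisfies every constraint, so the LP is feasible; the constraints give x_1 ≤ 13 and x_2 ≤ 13, which with x_1, x_2 ≥ 0 keep the feasible region inside a bounded box. A feasible, bounded LP attains a finite optimum at a vertex.

Bounded optimum: z* = 35 at (0, 7).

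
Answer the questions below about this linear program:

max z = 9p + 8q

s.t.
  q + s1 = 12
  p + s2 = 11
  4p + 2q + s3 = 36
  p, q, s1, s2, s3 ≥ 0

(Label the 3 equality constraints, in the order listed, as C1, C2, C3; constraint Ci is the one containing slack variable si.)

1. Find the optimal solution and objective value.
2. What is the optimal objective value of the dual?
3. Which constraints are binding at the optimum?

1. p = 3, q = 12, z = 123
2. 123 (by strong duality, equal to the primal optimum)
3. C1, C3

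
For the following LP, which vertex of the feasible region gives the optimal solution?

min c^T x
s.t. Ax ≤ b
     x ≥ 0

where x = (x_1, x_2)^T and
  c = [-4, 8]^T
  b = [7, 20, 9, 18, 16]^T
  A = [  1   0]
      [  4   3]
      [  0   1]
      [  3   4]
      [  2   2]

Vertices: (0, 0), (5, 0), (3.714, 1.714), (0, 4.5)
Evaluating z = -4x_1 + 8x_2 at each vertex:
  (0, 0): z = 0
  (5, 0): z = -20
  (3.714, 1.714): z = -1.143
  (0, 4.5): z = 36

The smallest value is z = -20, attained at (5, 0).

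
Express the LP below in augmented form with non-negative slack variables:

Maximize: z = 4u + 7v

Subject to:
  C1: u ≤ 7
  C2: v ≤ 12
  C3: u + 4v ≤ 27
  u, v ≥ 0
max z = 4u + 7v

s.t.
  u + s1 = 7
  v + s2 = 12
  u + 4v + s3 = 27
  u, v, s1, s2, s3 ≥ 0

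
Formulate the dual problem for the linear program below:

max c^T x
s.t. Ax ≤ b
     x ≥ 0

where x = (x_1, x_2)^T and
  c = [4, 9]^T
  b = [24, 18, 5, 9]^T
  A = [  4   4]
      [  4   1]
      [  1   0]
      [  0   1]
Minimize: z = 24y1 + 18y2 + 5y3 + 9y4

Subject to:
  C1: -4y1 - 4y2 - y3 ≤ -4
  C2: -4y1 - y2 - y4 ≤ -9
  y1, y2, y3, y4 ≥ 0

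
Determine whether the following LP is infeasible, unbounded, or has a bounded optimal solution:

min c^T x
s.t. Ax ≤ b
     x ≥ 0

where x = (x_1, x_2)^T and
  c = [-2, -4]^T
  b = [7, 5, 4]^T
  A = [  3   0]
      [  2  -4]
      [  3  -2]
Feasible point: (0, 0) satisfies every constraint, so the LP is feasible.
Direction d = (0, 1): for each constraint row a, a·d ≤ 0 —
  (3)(0) + (0)(1) = 0 ≤ 0
  (2)(0) + (-4)(1) = -4 ≤ 0
  (3)(0) + (-2)(1) = -2 ≤ 0
and d ≥ 0, so (0, 0) + t·d stays feasible for every t ≥ 0. Along this ray z = -2x_1 - 4x_2 changes by -4 per unit t, so z → −∞.

Unbounded: there is a feasible ray along which z → −∞.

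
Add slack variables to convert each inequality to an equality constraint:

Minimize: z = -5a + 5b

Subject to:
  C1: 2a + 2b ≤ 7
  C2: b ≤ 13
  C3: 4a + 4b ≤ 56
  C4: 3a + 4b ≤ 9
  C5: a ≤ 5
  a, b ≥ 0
min z = -5a + 5b

s.t.
  2a + 2b + s1 = 7
  b + s2 = 13
  4a + 4b + s3 = 56
  3a + 4b + s4 = 9
  a + s5 = 5
  a, b, s1, s2, s3, s4, s5 ≥ 0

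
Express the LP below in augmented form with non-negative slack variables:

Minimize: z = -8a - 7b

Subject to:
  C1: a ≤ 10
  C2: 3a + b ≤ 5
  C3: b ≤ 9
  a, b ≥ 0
min z = -8a - 7b

s.t.
  a + s1 = 10
  3a + b + s2 = 5
  b + s3 = 9
  a, b, s1, s2, s3 ≥ 0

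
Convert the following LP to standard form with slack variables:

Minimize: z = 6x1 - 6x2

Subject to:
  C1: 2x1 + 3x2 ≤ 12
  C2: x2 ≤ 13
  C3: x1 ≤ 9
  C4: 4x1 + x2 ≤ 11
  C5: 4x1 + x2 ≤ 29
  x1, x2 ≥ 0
min z = 6x1 - 6x2

s.t.
  2x1 + 3x2 + s1 = 12
  x2 + s2 = 13
  x1 + s3 = 9
  4x1 + x2 + s4 = 11
  4x1 + x2 + s5 = 29
  x1, x2, s1, s2, s3, s4, s5 ≥ 0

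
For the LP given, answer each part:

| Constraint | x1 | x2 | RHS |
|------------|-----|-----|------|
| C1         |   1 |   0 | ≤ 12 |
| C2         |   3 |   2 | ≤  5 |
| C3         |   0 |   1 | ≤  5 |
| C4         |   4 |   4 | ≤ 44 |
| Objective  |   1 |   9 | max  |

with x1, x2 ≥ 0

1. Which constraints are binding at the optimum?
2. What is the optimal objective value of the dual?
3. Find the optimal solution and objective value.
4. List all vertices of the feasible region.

1. C2, x1 ≥ 0
2. 22.5 (by strong duality, equal to the primal optimum)
3. x1 = 0, x2 = 2.5, z = 22.5
4. (0, 0), (1.667, 0), (0, 2.5)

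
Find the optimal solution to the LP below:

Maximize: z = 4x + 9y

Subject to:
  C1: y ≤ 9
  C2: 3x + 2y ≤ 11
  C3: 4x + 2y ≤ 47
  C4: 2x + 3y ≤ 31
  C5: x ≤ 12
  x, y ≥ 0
Each vertex is the intersection of two constraint boundaries that also satisfies all remaining constraints:
  x = 0 and y = 0 → (0, 0)
  3x + 2y = 11 and y = 0 → (3.667, 0)
  3x + 2y = 11 and x = 0 → (0, 5.5)

Evaluating z = 4x + 9y at each vertex:
  (0, 0): z = 0
  (3.667, 0): z = 14.67
  (0, 5.5): z = 49.5

The maximum is at (0, 5.5) with z = 49.5.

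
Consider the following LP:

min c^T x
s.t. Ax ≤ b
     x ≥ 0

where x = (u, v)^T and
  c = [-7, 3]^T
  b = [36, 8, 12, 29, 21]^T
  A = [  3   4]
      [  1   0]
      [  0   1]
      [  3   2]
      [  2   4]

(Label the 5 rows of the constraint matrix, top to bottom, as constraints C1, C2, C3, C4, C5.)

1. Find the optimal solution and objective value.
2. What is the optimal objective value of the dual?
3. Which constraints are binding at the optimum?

1. u = 8, v = 0, z = -56
2. -56 (by strong duality, equal to the primal optimum)
3. C2, v ≥ 0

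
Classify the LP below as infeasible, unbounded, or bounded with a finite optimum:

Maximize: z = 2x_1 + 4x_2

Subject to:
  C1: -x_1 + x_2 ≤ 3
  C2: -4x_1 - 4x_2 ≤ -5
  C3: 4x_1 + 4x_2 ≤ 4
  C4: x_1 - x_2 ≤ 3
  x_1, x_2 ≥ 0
C3 requires 4x_1 + 4x_2 ≤ 4, while C2 (-4x_1 - 4x_2 ≤ -5) is equivalent to 4x_1 + 4x_2 ≥ 5. Together they would need 5 ≤ 4x_1 + 4x_2 ≤ 4, which is impossible since 5 > 4. No point satisfies all constraints.

Infeasible — the constraint set is empty.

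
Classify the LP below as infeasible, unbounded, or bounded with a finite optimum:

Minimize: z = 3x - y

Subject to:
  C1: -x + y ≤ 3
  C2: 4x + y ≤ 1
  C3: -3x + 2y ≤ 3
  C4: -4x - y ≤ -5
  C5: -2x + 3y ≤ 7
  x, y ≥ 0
C2 requires 4x + y ≤ 1, while C4 (-4x - y ≤ -5) is equivalent to 4x + y ≥ 5. Together they would need 5 ≤ 4x + y ≤ 1, which is impossible since 5 > 1. No point satisfies all constraints.

Infeasible: no point satisfies all constraints simultaneously.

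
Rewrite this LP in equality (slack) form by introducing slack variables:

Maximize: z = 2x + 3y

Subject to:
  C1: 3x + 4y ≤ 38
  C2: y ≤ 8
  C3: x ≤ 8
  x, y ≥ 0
max z = 2x + 3y

s.t.
  3x + 4y + s1 = 38
  y + s2 = 8
  x + s3 = 8
  x, y, s1, s2, s3 ≥ 0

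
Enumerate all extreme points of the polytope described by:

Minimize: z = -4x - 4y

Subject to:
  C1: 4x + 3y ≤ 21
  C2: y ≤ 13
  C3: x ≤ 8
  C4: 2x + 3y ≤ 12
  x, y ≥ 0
Each vertex is the intersection of two constraint boundaries that also satisfies all remaining constraints:
  x = 0 and y = 0 → (0, 0)
  4x + 3y = 21 and y = 0 → (5.25, 0)
  4x + 3y = 21 and 2x + 3y = 12 → (4.5, 1)
  2x + 3y = 12 and x = 0 → (0, 4)

Vertices: (0, 0), (5.25, 0), (4.5, 1), (0, 4)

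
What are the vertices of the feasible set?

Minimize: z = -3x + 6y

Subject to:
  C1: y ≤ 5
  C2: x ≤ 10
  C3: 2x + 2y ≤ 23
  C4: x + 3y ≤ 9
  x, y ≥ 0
Each vertex is the intersection of two constraint boundaries that also satisfies all remaining constraints:
  x = 0 and y = 0 → (0, 0)
  x + 3y = 9 and y = 0 → (9, 0)
  x + 3y = 9 and x = 0 → (0, 3)

Vertices: (0, 0), (9, 0), (0, 3)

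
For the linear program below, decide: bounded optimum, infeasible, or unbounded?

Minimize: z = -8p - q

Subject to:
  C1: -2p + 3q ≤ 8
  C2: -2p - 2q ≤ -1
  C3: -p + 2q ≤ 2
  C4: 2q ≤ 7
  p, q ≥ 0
Feasible point: (0, 1) satisfies every constraint, so the LP is feasible.
Direction d = (1, 0): for each constraint row a, a·d ≤ 0 —
  (-2)(1) + (3)(0) = -2 ≤ 0
  (-2)(1) + (-2)(0) = -2 ≤ 0
  (-1)(1) + (2)(0) = -1 ≤ 0
  (0)(1) + (2)(0) = 0 ≤ 0
and d ≥ 0, so (0, 1) + t·d stays feasible for every t ≥ 0. Along this ray z = -8p - q changes by -8 per unit t, so z → −∞.

The LP is unbounded; z can be made arbitrarily small.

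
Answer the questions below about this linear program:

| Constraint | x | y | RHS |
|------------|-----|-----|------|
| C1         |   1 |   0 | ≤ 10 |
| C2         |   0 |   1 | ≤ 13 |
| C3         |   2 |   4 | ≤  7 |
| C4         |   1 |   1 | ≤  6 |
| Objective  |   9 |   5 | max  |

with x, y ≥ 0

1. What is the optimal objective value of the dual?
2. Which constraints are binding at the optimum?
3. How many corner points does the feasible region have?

1. 31.5 (by strong duality, equal to the primal optimum)
2. C3, y ≥ 0
3. 3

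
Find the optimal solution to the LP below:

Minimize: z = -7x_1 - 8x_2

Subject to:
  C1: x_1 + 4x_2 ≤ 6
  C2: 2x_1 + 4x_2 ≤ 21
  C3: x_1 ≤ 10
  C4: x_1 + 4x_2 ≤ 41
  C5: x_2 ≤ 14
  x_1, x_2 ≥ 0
x_1 = 6, x_2 = 0, z = -42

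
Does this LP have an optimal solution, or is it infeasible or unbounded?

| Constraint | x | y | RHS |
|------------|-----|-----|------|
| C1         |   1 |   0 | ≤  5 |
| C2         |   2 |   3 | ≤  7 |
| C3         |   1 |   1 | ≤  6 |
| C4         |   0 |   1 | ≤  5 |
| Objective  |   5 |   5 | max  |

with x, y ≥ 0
The point (3.5, 0) satisfies every constraint, so the LP is feasible; the constraints give x ≤ 5 and y ≤ 5, which with x, y ≥ 0 keep the feasible region inside a bounded box. A feasible, bounded LP attains a finite optimum at a vertex.

Evaluating z = 5x + 5y at each vertex:
  (0, 0): z = 0
  (3.5, 0): z = 17.5
  (0, 2.333): z = 11.67

Feasible with finite optimum z* = 17.5 at (3.5, 0).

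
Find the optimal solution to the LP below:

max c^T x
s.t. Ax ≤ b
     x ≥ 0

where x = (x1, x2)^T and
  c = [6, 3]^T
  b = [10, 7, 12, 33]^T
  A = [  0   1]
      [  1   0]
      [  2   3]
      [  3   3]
Each vertex is the intersection of two constraint boundaries that also satisfies all remaining constraints:
  x1 = 0 and x2 = 0 → (0, 0)
  2x1 + 3x2 = 12 and x2 = 0 → (6, 0)
  2x1 + 3x2 = 12 and x1 = 0 → (0, 4)

Evaluating z = 6x1 + 3x2 at each vertex:
  (0, 0): z = 0
  (6, 0): z = 36
  (0, 4): z = 12

The maximum is at (6, 0) with z = 36.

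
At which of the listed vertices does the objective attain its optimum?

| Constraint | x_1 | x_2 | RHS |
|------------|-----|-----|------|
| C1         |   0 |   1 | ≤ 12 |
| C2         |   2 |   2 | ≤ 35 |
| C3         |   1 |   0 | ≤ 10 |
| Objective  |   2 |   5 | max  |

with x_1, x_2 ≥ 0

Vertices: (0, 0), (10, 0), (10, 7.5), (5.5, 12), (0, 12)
(5.5, 12) with z = 71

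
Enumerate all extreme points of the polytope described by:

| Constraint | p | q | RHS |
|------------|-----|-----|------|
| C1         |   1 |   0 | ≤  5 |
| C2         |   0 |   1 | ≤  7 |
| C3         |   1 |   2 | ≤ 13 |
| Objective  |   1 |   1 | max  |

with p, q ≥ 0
Each vertex is the intersection of two constraint boundaries that also satisfies all remaining constraints:
  p = 0 and q = 0 → (0, 0)
  p = 5 and q = 0 → (5, 0)
  p = 5 and p + 2q = 13 → (5, 4)
  p + 2q = 13 and p = 0 → (0, 6.5)

Vertices: (0, 0), (5, 0), (5, 4), (0, 6.5)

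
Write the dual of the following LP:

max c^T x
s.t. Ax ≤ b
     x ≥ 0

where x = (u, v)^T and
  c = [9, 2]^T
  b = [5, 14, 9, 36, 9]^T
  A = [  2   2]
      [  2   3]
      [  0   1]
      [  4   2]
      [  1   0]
Minimize: z = 5y1 + 14y2 + 9y3 + 36y4 + 9y5

Subject to:
  C1: -2y1 - 2y2 - 4y4 - y5 ≤ -9
  C2: -2y1 - 3y2 - y3 - 2y4 ≤ -2
  y1, y2, y3, y4, y5 ≥ 0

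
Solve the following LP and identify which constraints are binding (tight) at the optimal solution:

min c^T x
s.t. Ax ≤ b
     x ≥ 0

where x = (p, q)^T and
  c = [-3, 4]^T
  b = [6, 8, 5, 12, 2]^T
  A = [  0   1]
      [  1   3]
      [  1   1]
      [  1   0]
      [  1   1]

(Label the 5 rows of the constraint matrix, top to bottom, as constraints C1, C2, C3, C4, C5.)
Optimal: p = 2, q = 0
Binding: C5, q ≥ 0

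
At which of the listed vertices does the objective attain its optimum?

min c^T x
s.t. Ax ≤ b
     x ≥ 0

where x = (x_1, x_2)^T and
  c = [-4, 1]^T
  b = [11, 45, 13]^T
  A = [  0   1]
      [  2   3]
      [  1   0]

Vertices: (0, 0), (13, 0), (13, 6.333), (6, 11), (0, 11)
(13, 0) with z = -52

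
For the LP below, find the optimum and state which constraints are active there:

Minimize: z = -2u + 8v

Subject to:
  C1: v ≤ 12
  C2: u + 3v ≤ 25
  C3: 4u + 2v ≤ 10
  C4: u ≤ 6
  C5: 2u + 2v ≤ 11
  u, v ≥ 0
Optimal: u = 2.5, v = 0
Binding: C3, v ≥ 0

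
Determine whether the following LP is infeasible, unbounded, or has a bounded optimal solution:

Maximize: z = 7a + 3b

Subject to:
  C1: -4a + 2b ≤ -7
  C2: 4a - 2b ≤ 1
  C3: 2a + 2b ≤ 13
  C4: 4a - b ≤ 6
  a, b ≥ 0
C2 requires 4a - 2b ≤ 1, while C1 (-4a + 2b ≤ -7) is equivalent to 4a - 2b ≥ 7. Together they would need 7 ≤ 4a - 2b ≤ 1, which is impossible since 7 > 1. No point satisfies all constraints.

The feasible region is empty; the LP is infeasible.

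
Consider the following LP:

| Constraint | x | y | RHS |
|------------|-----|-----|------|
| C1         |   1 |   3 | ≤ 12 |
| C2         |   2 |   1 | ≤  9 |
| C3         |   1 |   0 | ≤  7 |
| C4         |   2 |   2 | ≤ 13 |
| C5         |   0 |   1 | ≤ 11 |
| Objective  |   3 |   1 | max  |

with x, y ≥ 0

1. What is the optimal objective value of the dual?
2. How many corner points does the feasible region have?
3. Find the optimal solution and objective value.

1. 13.5 (by strong duality, equal to the primal optimum)
2. 4
3. x = 4.5, y = 0, z = 13.5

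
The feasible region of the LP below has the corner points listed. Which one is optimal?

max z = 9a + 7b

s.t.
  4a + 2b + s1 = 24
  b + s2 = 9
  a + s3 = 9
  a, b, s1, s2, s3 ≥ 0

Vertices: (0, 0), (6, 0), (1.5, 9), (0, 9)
Evaluating z = 9a + 7b at each vertex:
  (0, 0): z = 0
  (6, 0): z = 54
  (1.5, 9): z = 76.5
  (0, 9): z = 63

The largest value is z = 76.5, attained at (1.5, 9).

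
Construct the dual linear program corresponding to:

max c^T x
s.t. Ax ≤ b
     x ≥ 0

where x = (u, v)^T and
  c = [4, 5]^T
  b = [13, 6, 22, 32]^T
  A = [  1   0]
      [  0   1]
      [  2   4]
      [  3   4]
Minimize: z = 13y1 + 6y2 + 22y3 + 32y4

Subject to:
  C1: -y1 - 2y3 - 3y4 ≤ -4
  C2: -y2 - 4y3 - 4y4 ≤ -5
  y1, y2, y3, y4 ≥ 0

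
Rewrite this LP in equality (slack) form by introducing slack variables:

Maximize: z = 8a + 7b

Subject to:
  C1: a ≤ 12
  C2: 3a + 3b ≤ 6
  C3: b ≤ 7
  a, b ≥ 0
max z = 8a + 7b

s.t.
  a + s1 = 12
  3a + 3b + s2 = 6
  b + s3 = 7
  a, b, s1, s2, s3 ≥ 0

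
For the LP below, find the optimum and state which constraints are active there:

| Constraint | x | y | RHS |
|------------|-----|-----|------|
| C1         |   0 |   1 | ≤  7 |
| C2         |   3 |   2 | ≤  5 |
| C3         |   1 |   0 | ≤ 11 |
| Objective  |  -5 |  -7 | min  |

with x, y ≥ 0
Optimal: x = 0, y = 2.5
Slack at optimum:
  C1: slack = 4.5
  C2: slack = 0 (binding)
  C3: slack = 11
  x ≥ 0: x = 0 (binding)
  y ≥ 0: y = 2.5
Binding constraints: C2, x ≥ 0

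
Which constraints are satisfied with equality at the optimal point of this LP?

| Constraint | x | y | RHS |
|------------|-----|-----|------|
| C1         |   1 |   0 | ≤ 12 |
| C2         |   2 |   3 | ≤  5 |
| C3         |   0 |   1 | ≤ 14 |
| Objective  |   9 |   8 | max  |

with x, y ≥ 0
Optimal: x = 2.5, y = 0
Binding: C2, y ≥ 0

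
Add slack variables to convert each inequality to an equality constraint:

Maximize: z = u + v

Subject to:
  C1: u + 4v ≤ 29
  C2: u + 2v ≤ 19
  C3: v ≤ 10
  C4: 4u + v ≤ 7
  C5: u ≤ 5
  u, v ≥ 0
max z = u + v

s.t.
  u + 4v + s1 = 29
  u + 2v + s2 = 19
  v + s3 = 10
  4u + v + s4 = 7
  u + s5 = 5
  u, v, s1, s2, s3, s4, s5 ≥ 0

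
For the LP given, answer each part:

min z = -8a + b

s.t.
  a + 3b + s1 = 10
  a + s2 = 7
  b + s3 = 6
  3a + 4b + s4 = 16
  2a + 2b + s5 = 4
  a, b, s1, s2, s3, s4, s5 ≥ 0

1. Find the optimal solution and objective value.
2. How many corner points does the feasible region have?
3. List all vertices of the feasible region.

1. a = 2, b = 0, z = -16
2. 3
3. (0, 0), (2, 0), (0, 2)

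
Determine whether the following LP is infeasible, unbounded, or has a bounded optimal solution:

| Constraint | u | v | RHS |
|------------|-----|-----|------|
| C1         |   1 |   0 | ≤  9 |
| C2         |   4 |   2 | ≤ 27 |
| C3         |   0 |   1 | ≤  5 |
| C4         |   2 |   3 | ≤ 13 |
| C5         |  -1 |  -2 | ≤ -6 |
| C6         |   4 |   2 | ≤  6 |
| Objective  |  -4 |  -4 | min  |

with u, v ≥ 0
The point (0, 3) satisfies every constraint, so the LP is feasible; the constraints give u ≤ 9 and v ≤ 5, which with u, v ≥ 0 keep the feasible region inside a bounded box. A feasible, bounded LP attains a finite optimum at a vertex.

Bounded optimum: z* = -12 at (0, 3).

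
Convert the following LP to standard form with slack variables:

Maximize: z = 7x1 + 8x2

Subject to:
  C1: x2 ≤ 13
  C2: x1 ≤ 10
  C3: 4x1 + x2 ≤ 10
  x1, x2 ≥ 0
max z = 7x1 + 8x2

s.t.
  x2 + s1 = 13
  x1 + s2 = 10
  4x1 + x2 + s3 = 10
  x1, x2, s1, s2, s3 ≥ 0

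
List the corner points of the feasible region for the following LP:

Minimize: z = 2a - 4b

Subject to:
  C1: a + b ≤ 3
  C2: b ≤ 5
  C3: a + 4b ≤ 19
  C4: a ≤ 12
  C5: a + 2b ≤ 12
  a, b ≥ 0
Each vertex is the intersection of two constraint boundaries that also satisfies all remaining constraints:
  a = 0 and b = 0 → (0, 0)
  a + b = 3 and b = 0 → (3, 0)
  a + b = 3 and a = 0 → (0, 3)

Vertices: (0, 0), (3, 0), (0, 3)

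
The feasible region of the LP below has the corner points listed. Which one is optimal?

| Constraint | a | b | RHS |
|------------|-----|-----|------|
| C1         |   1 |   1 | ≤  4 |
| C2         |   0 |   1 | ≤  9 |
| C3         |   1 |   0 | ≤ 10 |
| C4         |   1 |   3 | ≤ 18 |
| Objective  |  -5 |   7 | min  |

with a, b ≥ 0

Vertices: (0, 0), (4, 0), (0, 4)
(4, 0) with z = -20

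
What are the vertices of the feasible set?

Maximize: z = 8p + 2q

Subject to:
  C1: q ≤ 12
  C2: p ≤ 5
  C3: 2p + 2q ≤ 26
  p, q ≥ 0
Each vertex is the intersection of two constraint boundaries that also satisfies all remaining constraints:
  p = 0 and q = 0 → (0, 0)
  p = 5 and q = 0 → (5, 0)
  p = 5 and 2p + 2q = 26 → (5, 8)
  q = 12 and 2p + 2q = 26 → (1, 12)
  q = 12 and p = 0 → (0, 12)

Vertices: (0, 0), (5, 0), (5, 8), (1, 12), (0, 12)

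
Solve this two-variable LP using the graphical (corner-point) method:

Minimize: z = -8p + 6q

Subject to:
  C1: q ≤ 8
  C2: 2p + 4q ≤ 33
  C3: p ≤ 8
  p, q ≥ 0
Each vertex is the intersection of two constraint boundaries that also satisfies all remaining constraints:
  p = 0 and q = 0 → (0, 0)
  p = 8 and q = 0 → (8, 0)
  2p + 4q = 33 and p = 8 → (8, 4.25)
  q = 8 and 2p + 4q = 33 → (0.5, 8)
  q = 8 and p = 0 → (0, 8)

Evaluating z = -8p + 6q at each vertex:
  (0, 0): z = 0
  (8, 0): z = -64
  (8, 4.25): z = -38.5
  (0.5, 8): z = 44
  (0, 8): z = 48

The minimum is at (8, 0) with z = -64.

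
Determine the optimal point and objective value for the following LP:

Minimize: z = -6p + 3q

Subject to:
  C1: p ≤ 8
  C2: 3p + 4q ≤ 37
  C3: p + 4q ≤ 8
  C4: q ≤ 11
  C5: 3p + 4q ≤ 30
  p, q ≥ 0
p = 8, q = 0, z = -48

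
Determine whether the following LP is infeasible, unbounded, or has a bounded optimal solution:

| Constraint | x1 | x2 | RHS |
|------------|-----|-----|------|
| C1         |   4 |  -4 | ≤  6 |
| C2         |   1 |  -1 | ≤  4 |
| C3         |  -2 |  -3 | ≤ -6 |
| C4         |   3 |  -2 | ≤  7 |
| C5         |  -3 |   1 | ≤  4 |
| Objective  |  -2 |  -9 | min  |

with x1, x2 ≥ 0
Feasible point: (0, 2) satisfies every constraint, so the LP is feasible.
Direction d = (2, 3): for each constraint row a, a·d ≤ 0 —
  (4)(2) + (-4)(3) = -4 ≤ 0
  (1)(2) + (-1)(3) = -1 ≤ 0
  (-2)(2) + (-3)(3) = -13 ≤ 0
  (3)(2) + (-2)(3) = 0 ≤ 0
  (-3)(2) + (1)(3) = -3 ≤ 0
and d ≥ 0, so (0, 2) + t·d stays feasible for every t ≥ 0. Along this ray z = -2x1 - 9x2 changes by -31 per unit t, so z → −∞.

Unbounded: there is a feasible ray along which z → −∞.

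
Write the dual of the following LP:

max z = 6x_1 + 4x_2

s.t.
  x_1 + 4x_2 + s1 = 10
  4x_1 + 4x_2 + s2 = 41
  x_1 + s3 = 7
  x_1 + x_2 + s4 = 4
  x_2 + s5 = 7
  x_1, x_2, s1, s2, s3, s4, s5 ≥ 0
Minimize: z = 10y1 + 41y2 + 7y3 + 4y4 + 7y5

Subject to:
  C1: -y1 - 4y2 - y3 - y4 ≤ -6
  C2: -4y1 - 4y2 - y4 - y5 ≤ -4
  y1, y2, y3, y4, y5 ≥ 0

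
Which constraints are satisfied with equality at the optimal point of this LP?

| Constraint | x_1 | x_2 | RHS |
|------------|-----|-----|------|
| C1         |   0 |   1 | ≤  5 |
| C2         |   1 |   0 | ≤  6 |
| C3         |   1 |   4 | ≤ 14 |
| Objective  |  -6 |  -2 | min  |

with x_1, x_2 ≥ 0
Optimal: x_1 = 6, x_2 = 2
Slack at optimum:
  C1: slack = 3
  C2: slack = 0 (binding)
  C3: slack = 0 (binding)
  x_1 ≥ 0: x_1 = 6
  x_2 ≥ 0: x_2 = 2
Binding constraints: C2, C3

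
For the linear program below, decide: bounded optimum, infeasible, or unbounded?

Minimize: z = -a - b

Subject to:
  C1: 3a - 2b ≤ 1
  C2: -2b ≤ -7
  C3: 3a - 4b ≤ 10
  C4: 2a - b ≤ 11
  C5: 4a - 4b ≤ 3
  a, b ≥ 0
Feasible point: (0, 4) satisfies every constraint, so the LP is feasible.
Direction d = (0, 1): for each constraint row a, a·d ≤ 0 —
  (3)(0) + (-2)(1) = -2 ≤ 0
  (0)(0) + (-2)(1) = -2 ≤ 0
  (3)(0) + (-4)(1) = -4 ≤ 0
  (2)(0) + (-1)(1) = -1 ≤ 0
  (4)(0) + (-4)(1) = -4 ≤ 0
and d ≥ 0, so (0, 4) + t·d stays feasible for every t ≥ 0. Along this ray z = -a - b changes by -1 per unit t, so z → −∞.

Unbounded — the objective can decrease without bound over the feasible region.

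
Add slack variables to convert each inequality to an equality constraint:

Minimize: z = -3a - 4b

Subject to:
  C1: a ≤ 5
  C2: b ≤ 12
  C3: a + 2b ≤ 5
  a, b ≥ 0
min z = -3a - 4b

s.t.
  a + s1 = 5
  b + s2 = 12
  a + 2b + s3 = 5
  a, b, s1, s2, s3 ≥ 0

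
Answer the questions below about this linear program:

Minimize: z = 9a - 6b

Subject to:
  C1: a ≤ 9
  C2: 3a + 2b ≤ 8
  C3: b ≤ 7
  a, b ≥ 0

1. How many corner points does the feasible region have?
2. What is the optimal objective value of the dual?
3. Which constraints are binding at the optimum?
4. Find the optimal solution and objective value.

1. 3
2. -24 (by strong duality, equal to the primal optimum)
3. C2, a ≥ 0
4. a = 0, b = 4, z = -24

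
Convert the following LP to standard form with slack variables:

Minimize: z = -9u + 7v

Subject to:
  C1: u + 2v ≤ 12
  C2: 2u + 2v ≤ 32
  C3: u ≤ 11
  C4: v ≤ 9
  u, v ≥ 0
min z = -9u + 7v

s.t.
  u + 2v + s1 = 12
  2u + 2v + s2 = 32
  u + s3 = 11
  v + s4 = 9
  u, v, s1, s2, s3, s4 ≥ 0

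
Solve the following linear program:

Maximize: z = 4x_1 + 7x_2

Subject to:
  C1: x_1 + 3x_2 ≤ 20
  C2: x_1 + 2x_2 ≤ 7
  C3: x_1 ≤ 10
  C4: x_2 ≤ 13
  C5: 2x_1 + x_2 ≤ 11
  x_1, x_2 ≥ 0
x_1 = 5, x_2 = 1, z = 27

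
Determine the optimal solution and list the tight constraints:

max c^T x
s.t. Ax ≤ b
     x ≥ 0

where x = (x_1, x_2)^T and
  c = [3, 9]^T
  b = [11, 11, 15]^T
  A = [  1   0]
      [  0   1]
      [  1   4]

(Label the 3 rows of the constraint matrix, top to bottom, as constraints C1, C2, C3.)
Optimal: x_1 = 11, x_2 = 1
Slack at optimum:
  C1: slack = 0 (binding)
  C2: slack = 10
  C3: slack = 0 (binding)
  x_1 ≥ 0: x_1 = 11
  x_2 ≥ 0: x_2 = 1
Binding constraints: C1, C3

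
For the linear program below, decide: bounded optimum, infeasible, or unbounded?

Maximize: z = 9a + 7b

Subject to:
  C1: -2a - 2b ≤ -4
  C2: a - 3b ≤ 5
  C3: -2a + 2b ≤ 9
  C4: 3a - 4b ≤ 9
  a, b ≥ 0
Feasible point: (0, 2) satisfies every constraint, so the LP is feasible.
Direction d = (1, 1): for each constraint row a, a·d ≤ 0 —
  (-2)(1) + (-2)(1) = -4 ≤ 0
  (1)(1) + (-3)(1) = -2 ≤ 0
  (-2)(1) + (2)(1) = 0 ≤ 0
  (3)(1) + (-4)(1) = -1 ≤ 0
and d ≥ 0, so (0, 2) + t·d stays feasible for every t ≥ 0. Along this ray z = 9a + 7b changes by 16 per unit t, so z → +∞.

Unbounded: there is a feasible ray along which z → +∞.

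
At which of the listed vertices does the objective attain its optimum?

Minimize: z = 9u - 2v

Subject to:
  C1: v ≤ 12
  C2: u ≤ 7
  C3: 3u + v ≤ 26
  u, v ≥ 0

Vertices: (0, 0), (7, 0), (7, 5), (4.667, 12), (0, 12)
(0, 12) with z = -24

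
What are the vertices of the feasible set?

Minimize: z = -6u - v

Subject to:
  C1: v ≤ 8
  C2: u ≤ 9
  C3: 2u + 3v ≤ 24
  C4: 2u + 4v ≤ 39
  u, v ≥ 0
Each vertex is the intersection of two constraint boundaries that also satisfies all remaining constraints:
  u = 0 and v = 0 → (0, 0)
  u = 9 and v = 0 → (9, 0)
  u = 9 and 2u + 3v = 24 → (9, 2)
  v = 8 and 2u + 3v = 24 → (0, 8)

Vertices: (0, 0), (9, 0), (9, 2), (0, 8)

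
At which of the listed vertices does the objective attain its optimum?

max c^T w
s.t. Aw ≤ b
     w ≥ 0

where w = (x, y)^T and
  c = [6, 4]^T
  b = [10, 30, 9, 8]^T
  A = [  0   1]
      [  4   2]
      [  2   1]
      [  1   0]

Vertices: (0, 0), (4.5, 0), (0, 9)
Evaluating z = 6x + 4y at each vertex:
  (0, 0): z = 0
  (4.5, 0): z = 27
  (0, 9): z = 36

The largest value is z = 36, attained at (0, 9).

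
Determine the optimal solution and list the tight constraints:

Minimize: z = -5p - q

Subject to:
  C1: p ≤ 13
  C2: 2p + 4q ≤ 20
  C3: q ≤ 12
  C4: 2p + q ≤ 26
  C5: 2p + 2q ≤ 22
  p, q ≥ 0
Optimal: p = 10, q = 0
Binding: C2, q ≥ 0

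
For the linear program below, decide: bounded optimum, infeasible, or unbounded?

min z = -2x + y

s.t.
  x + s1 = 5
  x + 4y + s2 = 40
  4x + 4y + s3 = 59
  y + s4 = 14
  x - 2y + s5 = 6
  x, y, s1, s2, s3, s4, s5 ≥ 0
The point (5, 0) satisfies every constraint, so the LP is feasible; the constraints give x ≤ 5 and y ≤ 14, which with x, y ≥ 0 keep the feasible region inside a bounded box. A feasible, bounded LP attains a finite optimum at a vertex.

Feasible with finite optimum z* = -10 at (5, 0).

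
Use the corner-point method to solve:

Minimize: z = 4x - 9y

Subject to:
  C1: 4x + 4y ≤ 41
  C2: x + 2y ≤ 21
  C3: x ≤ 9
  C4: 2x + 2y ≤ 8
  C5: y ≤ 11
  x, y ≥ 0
x = 0, y = 4, z = -36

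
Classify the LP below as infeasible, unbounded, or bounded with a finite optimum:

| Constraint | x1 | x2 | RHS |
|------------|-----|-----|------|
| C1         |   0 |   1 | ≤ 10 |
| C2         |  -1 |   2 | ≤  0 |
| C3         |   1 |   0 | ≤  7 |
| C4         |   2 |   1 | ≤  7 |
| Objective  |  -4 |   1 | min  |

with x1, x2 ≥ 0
The point (3.5, 0) satisfies every constraint, so the LP is feasible; the constraints give x1 ≤ 7 and x2 ≤ 10, which with x1, x2 ≥ 0 keep the feasible region inside a bounded box. A feasible, bounded LP attains a finite optimum at a vertex.

The LP has an optimal solution: (3.5, 0) with z = -14.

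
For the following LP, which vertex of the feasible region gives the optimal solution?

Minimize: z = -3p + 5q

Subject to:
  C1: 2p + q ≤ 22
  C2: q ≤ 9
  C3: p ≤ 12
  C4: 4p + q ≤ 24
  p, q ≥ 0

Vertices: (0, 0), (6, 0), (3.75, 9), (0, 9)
Evaluating z = -3p + 5q at each vertex:
  (0, 0): z = 0
  (6, 0): z = -18
  (3.75, 9): z = 33.75
  (0, 9): z = 45

The smallest value is z = -18, attained at (6, 0).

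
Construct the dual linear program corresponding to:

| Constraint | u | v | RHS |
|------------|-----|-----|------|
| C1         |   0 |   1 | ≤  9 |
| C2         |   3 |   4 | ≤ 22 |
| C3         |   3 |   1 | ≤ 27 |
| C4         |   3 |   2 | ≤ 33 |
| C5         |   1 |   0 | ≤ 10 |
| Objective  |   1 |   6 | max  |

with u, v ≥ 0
Minimize: z = 9y1 + 22y2 + 27y3 + 33y4 + 10y5

Subject to:
  C1: -3y2 - 3y3 - 3y4 - y5 ≤ -1
  C2: -y1 - 4y2 - y3 - 2y4 ≤ -6
  y1, y2, y3, y4, y5 ≥ 0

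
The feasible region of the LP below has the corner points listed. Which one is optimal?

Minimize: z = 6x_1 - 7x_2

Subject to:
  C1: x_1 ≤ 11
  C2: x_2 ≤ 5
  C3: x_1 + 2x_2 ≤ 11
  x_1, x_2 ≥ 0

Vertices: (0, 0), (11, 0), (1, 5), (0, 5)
Evaluating z = 6x_1 - 7x_2 at each vertex:
  (0, 0): z = 0
  (11, 0): z = 66
  (1, 5): z = -29
  (0, 5): z = -35

The smallest value is z = -35, attained at (0, 5).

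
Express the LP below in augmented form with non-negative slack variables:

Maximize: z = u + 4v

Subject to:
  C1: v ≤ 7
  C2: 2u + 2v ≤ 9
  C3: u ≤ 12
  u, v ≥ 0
max z = u + 4v

s.t.
  v + s1 = 7
  2u + 2v + s2 = 9
  u + s3 = 12
  u, v, s1, s2, s3 ≥ 0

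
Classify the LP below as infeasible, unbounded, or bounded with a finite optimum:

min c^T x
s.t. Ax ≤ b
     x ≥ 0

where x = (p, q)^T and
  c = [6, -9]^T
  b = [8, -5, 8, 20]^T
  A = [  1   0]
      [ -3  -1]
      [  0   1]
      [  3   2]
The point (0, 8) satisfies every constraint, so the LP is feasible; the constraints give p ≤ 8 and q ≤ 8, which with p, q ≥ 0 keep the feasible region inside a bounded box. A feasible, bounded LP attains a finite optimum at a vertex.

Evaluating z = 6p - 9q at each vertex:
  (1.667, 0): z = 10
  (6.667, 0): z = 40
  (1.333, 8): z = -64
  (0, 8): z = -72
  (0, 5): z = -45

Feasible with finite optimum z* = -72 at (0, 8).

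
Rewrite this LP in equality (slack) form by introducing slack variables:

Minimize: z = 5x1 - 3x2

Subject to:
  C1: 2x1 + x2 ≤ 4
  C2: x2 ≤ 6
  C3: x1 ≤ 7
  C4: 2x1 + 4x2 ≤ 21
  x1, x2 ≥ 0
min z = 5x1 - 3x2

s.t.
  2x1 + x2 + s1 = 4
  x2 + s2 = 6
  x1 + s3 = 7
  2x1 + 4x2 + s4 = 21
  x1, x2, s1, s2, s3, s4 ≥ 0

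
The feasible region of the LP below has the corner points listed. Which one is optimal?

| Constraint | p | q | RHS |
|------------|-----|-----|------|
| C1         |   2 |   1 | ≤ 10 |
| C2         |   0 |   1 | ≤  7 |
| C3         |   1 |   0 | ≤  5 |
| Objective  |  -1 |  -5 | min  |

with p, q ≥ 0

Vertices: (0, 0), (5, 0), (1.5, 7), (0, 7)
Evaluating z = -p - 5q at each vertex:
  (0, 0): z = 0
  (5, 0): z = -5
  (1.5, 7): z = -36.5
  (0, 7): z = -35

The smallest value is z = -36.5, attained at (1.5, 7).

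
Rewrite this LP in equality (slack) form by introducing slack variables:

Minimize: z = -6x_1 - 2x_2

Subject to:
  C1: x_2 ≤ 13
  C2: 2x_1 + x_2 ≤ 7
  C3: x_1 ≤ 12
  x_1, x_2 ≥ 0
min z = -6x_1 - 2x_2

s.t.
  x_2 + s1 = 13
  2x_1 + x_2 + s2 = 7
  x_1 + s3 = 12
  x_1, x_2, s1, s2, s3 ≥ 0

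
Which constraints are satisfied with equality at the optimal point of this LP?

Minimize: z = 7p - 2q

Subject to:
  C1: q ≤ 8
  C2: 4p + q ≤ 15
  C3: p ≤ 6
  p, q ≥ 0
Optimal: p = 0, q = 8
Slack at optimum:
  C1: slack = 0 (binding)
  C2: slack = 7
  C3: slack = 6
  p ≥ 0: p = 0 (binding)
  q ≥ 0: q = 8
Binding constraints: C1, p ≥ 0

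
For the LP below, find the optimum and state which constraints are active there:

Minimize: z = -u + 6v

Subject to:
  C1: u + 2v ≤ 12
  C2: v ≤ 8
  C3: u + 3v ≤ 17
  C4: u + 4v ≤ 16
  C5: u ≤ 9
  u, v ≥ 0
Optimal: u = 9, v = 0
Slack at optimum:
  C1: slack = 3
  C2: slack = 8
  C3: slack = 8
  C4: slack = 7
  C5: slack = 0 (binding)
  u ≥ 0: u = 9
  v ≥ 0: v = 0 (binding)
Binding constraints: C5, v ≥ 0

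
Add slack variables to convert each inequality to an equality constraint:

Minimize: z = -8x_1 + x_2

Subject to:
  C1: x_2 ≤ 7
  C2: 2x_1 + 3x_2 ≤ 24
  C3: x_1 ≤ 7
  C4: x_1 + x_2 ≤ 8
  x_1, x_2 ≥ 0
min z = -8x_1 + x_2

s.t.
  x_2 + s1 = 7
  2x_1 + 3x_2 + s2 = 24
  x_1 + s3 = 7
  x_1 + x_2 + s4 = 8
  x_1, x_2, s1, s2, s3, s4 ≥ 0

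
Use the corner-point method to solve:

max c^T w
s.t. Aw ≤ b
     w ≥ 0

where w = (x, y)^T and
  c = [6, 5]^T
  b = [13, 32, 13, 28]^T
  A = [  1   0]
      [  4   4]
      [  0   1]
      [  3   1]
x = 8, y = 0, z = 48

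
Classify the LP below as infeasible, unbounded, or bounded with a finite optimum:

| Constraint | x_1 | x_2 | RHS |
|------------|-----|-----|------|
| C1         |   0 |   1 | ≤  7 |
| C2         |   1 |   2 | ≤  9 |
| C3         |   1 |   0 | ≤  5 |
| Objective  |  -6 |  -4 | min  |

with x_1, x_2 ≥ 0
The point (5, 2) satisfies every constraint, so the LP is feasible; the constraints give x_1 ≤ 5 and x_2 ≤ 7, which with x_1, x_2 ≥ 0 keep the feasible region inside a bounded box. A feasible, bounded LP attains a finite optimum at a vertex.

Bounded optimum: z* = -38 at (5, 2).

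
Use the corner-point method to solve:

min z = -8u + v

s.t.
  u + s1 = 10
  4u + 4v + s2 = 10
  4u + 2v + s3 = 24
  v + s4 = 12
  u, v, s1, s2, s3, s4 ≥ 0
Each vertex is the intersection of two constraint boundaries that also satisfies all remaining constraints:
  u = 0 and v = 0 → (0, 0)
  4u + 4v = 10 and v = 0 → (2.5, 0)
  4u + 4v = 10 and u = 0 → (0, 2.5)

Evaluating z = -8u + v at each vertex:
  (0, 0): z = 0
  (2.5, 0): z = -20
  (0, 2.5): z = 2.5

The minimum is at (2.5, 0) with z = -20.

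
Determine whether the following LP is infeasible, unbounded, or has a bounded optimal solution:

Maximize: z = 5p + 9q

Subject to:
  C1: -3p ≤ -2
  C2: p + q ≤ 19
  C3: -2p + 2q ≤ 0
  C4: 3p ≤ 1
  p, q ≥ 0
C4 requires 3p ≤ 1, while C1 (-3p ≤ -2) is equivalent to 3p ≥ 2. Together they would need 2 ≤ 3p ≤ 1, which is impossible since 2 > 1. No point satisfies all constraints.

Infeasible — the constraint set is empty.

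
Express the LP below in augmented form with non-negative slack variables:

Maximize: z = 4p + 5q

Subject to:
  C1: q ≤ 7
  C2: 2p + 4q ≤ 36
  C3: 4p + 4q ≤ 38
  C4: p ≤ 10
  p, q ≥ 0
max z = 4p + 5q

s.t.
  q + s1 = 7
  2p + 4q + s2 = 36
  4p + 4q + s3 = 38
  p + s4 = 10
  p, q, s1, s2, s3, s4 ≥ 0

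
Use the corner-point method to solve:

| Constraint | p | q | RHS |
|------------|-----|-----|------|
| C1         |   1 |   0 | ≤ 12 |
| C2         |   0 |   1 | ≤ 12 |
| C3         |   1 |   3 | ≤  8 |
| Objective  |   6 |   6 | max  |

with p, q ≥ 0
p = 8, q = 0, z = 48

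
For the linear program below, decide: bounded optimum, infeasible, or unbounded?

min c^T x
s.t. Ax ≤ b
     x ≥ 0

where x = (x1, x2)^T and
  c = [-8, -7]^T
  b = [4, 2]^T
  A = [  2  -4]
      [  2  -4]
Feasible point: (0, 0) satisfies every constraint, so the LP is feasible.
Direction d = (0, 1): for each constraint row a, a·d ≤ 0 —
  (2)(0) + (-4)(1) = -4 ≤ 0
  (2)(0) + (-4)(1) = -4 ≤ 0
and d ≥ 0, so (0, 0) + t·d stays feasible for every t ≥ 0. Along this ray z = -8x1 - 7x2 changes by -7 per unit t, so z → −∞.

Unbounded — the objective can decrease without bound over the feasible region.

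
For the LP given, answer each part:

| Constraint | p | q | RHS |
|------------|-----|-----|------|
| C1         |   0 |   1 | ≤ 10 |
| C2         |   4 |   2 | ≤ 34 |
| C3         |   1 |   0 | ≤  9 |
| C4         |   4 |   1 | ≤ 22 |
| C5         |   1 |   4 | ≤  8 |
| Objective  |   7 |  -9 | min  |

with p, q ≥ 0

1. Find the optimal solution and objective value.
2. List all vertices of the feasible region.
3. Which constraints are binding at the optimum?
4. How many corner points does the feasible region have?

1. p = 0, q = 2, z = -18
2. (0, 0), (5.5, 0), (5.333, 0.6667), (0, 2)
3. C5, p ≥ 0
4. 4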